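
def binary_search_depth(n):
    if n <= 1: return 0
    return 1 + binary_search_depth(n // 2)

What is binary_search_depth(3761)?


3761 / 2 = 1880
1880 / 2 = 940
940 / 2 = 470
470 / 2 = 235
235 / 2 = 117
117 / 2 = 58
58 / 2 = 29
29 / 2 = 14
14 / 2 = 7
7 / 2 = 3
3 / 2 = 1
Reached 1 after 11 halvings

11


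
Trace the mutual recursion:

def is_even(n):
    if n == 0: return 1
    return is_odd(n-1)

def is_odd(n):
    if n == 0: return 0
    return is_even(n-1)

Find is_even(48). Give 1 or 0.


is_even(48) = is_odd(47)
is_odd(47) = is_even(46)
is_even(46) = is_odd(45)
is_odd(45) = is_even(44)
is_even(44) = is_odd(43)
is_odd(43) = is_even(42)
is_even(42) = is_odd(41)
is_odd(41) = is_even(40)
is_even(40) = is_odd(39)
is_odd(39) = is_even(38)
is_even(38) = is_odd(37)
is_odd(37) = is_even(36)
is_even(36) = is_odd(35)
is_odd(35) = is_even(34)
is_even(34) = is_odd(33)
is_odd(33) = is_even(32)
is_even(32) = is_odd(31)
is_odd(31) = is_even(30)
is_even(30) = is_odd(29)
is_odd(29) = is_even(28)
is_even(28) = is_odd(27)
is_odd(27) = is_even(26)
is_even(26) = is_odd(25)
is_odd(25) = is_even(24)
is_even(24) = is_odd(23)
is_odd(23) = is_even(22)
is_even(22) = is_odd(21)
is_odd(21) = is_even(20)
is_even(20) = is_odd(19)
is_odd(19) = is_even(18)
is_even(18) = is_odd(17)
is_odd(17) = is_even(16)
is_even(16) = is_odd(15)
is_odd(15) = is_even(14)
is_even(14) = is_odd(13)
is_odd(13) = is_even(12)
is_even(12) = is_odd(11)
is_odd(11) = is_even(10)
is_even(10) = is_odd(9)
is_odd(9) = is_even(8)
is_even(8) = is_odd(7)
is_odd(7) = is_even(6)
is_even(6) = is_odd(5)
is_odd(5) = is_even(4)
is_even(4) = is_odd(3)
is_odd(3) = is_even(2)
is_even(2) = is_odd(1)
is_odd(1) = is_even(0)
is_even(0) = 1  (base case)
Result: 1

1


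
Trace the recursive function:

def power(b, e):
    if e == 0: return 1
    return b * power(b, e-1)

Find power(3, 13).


power(3, 13)
= 3 * power(3, 12)
= 3 * 3 * power(3, 11)
= 3 * 3 * 3 * power(3, 10)
= 3 * 3 * 3 * 3 * power(3, 9)
= 3 * 3 * 3 * 3 * 3 * power(3, 8)
= 3 * 3 * 3 * 3 * 3 * 3 * power(3, 7)
= 3 * 3 * 3 * 3 * 3 * 3 * 3 * power(3, 6)
= 3 * 3 * 3 * 3 * 3 * 3 * 3 * 3 * power(3, 5)
= 3 * 3 * 3 * 3 * 3 * 3 * 3 * 3 * 3 * power(3, 4)
= 3 * 3 * 3 * 3 * 3 * 3 * 3 * 3 * 3 * 3 * power(3, 3)
= 3 * 3 * 3 * 3 * 3 * 3 * 3 * 3 * 3 * 3 * 3 * power(3, 2)
= 3 * 3 * 3 * 3 * 3 * 3 * 3 * 3 * 3 * 3 * 3 * 3 * power(3, 1)
= 3 * 3 * 3 * 3 * 3 * 3 * 3 * 3 * 3 * 3 * 3 * 3 * 3 * power(3, 0)
= 3 * 3 * 3 * 3 * 3 * 3 * 3 * 3 * 3 * 3 * 3 * 3 * 3 * 1
= 1594323

1594323


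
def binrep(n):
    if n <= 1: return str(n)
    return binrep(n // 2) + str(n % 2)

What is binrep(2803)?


binrep(2803) = binrep(1401) + '1'
binrep(1401) = binrep(700) + '1'
binrep(700) = binrep(350) + '0'
binrep(350) = binrep(175) + '0'
binrep(175) = binrep(87) + '1'
binrep(87) = binrep(43) + '1'
binrep(43) = binrep(21) + '1'
binrep(21) = binrep(10) + '1'
binrep(10) = binrep(5) + '0'
binrep(5) = binrep(2) + '1'
binrep(2) = binrep(1) + '0'
binrep(1) = '1'  (base case)
Concatenating: '1' + '0' + '1' + '0' + '1' + '1' + '1' + '1' + '0' + '0' + '1' + '1' = '101011110011'

101011110011


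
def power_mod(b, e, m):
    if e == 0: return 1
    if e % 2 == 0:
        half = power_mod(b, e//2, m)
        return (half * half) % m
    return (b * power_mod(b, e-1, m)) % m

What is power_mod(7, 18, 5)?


power_mod(7, 18, 5): e is even, compute power_mod(7, 9, 5)
  power_mod(7, 9, 5): e is odd, compute power_mod(7, 8, 5)
    power_mod(7, 8, 5): e is even, compute power_mod(7, 4, 5)
      power_mod(7, 4, 5): e is even, compute power_mod(7, 2, 5)
        power_mod(7, 2, 5): e is even, compute power_mod(7, 1, 5)
          power_mod(7, 1, 5): e is odd, compute power_mod(7, 0, 5)
          power_mod(7, 0, 5) = 1
          (7 * 1) % 5 = 2
        half=2, (2*2) % 5 = 4
      half=4, (4*4) % 5 = 1
    half=1, (1*1) % 5 = 1
  (7 * 1) % 5 = 2
half=2, (2*2) % 5 = 4

4


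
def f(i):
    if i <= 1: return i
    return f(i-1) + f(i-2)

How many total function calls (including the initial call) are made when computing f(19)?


Let C(n) = total calls for f(n)
C(0) = 1, C(1) = 1
C(2) = 1 + C(1) + C(0) = 1 + 1 + 1 = 3
C(3) = 1 + C(2) + C(1) = 1 + 3 + 1 = 5
C(4) = 1 + C(3) + C(2) = 1 + 5 + 3 = 9
C(5) = 1 + C(4) + C(3) = 1 + 9 + 5 = 15
C(6) = 1 + C(5) + C(4) = 1 + 15 + 9 = 25
C(7) = 1 + C(6) + C(5) = 1 + 25 + 15 = 41
C(8) = 1 + C(7) + C(6) = 1 + 41 + 25 = 67
C(9) = 1 + C(8) + C(7) = 1 + 67 + 41 = 109
C(10) = 1 + C(9) + C(8) = 1 + 109 + 67 = 177
C(11) = 1 + C(10) + C(9) = 1 + 177 + 109 = 287
C(12) = 1 + C(11) + C(10) = 1 + 287 + 177 = 465
C(13) = 1 + C(12) + C(11) = 1 + 465 + 287 = 753
C(14) = 1 + C(13) + C(12) = 1 + 753 + 465 = 1219
C(15) = 1 + C(14) + C(13) = 1 + 1219 + 753 = 1973
C(16) = 1 + C(15) + C(14) = 1 + 1973 + 1219 = 3193
C(17) = 1 + C(16) + C(15) = 1 + 3193 + 1973 = 5167
C(18) = 1 + C(17) + C(16) = 1 + 5167 + 3193 = 8361
C(19) = 1 + C(18) + C(17) = 1 + 8361 + 5167 = 13529

13529


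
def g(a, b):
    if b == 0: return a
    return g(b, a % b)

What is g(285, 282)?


g(285, 282) = g(282, 3)
g(282, 3) = g(3, 0)
g(3, 0) = 3  (base case)

3


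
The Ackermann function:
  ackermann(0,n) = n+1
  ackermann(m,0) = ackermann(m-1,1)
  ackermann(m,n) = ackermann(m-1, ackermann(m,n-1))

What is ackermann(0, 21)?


ackermann(0, 21) = 22
Result: ackermann(0, 21) = 22

22


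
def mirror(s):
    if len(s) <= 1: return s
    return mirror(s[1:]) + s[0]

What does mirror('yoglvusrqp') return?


mirror('yoglvusrqp') = mirror('oglvusrqp') + 'y'
mirror('oglvusrqp') = mirror('glvusrqp') + 'o'
mirror('glvusrqp') = mirror('lvusrqp') + 'g'
mirror('lvusrqp') = mirror('vusrqp') + 'l'
mirror('vusrqp') = mirror('usrqp') + 'v'
mirror('usrqp') = mirror('srqp') + 'u'
mirror('srqp') = mirror('rqp') + 's'
mirror('rqp') = mirror('qp') + 'r'
mirror('qp') = mirror('p') + 'q'
mirror('p') = 'p'  (base case)
Concatenating: 'p' + 'q' + 'r' + 's' + 'u' + 'v' + 'l' + 'g' + 'o' + 'y' = 'pqrsuvlgoy'

pqrsuvlgoy


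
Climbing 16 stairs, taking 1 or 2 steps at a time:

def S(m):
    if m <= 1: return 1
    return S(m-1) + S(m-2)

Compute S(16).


Building up from base cases:
S(0) = 1
S(1) = 1
S(2) = S(1) + S(0) = 1 + 1 = 2
S(3) = S(2) + S(1) = 2 + 1 = 3
S(4) = S(3) + S(2) = 3 + 2 = 5
S(5) = S(4) + S(3) = 5 + 3 = 8
S(6) = S(5) + S(4) = 8 + 5 = 13
S(7) = S(6) + S(5) = 13 + 8 = 21
S(8) = S(7) + S(6) = 21 + 13 = 34
S(9) = S(8) + S(7) = 34 + 21 = 55
S(10) = S(9) + S(8) = 55 + 34 = 89
S(11) = S(10) + S(9) = 89 + 55 = 144
S(12) = S(11) + S(10) = 144 + 89 = 233
S(13) = S(12) + S(11) = 233 + 144 = 377
S(14) = S(13) + S(12) = 377 + 233 = 610
S(15) = S(14) + S(13) = 610 + 377 = 987
S(16) = S(15) + S(14) = 987 + 610 = 1597

1597


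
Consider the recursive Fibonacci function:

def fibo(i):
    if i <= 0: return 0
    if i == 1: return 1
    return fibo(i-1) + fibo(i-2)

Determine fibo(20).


Computing fibo(20) bottom-up:
fibo(0) = 0
fibo(1) = 1
fibo(2) = fibo(1) + fibo(0) = 1 + 0 = 1
fibo(3) = fibo(2) + fibo(1) = 1 + 1 = 2
fibo(4) = fibo(3) + fibo(2) = 2 + 1 = 3
fibo(5) = fibo(4) + fibo(3) = 3 + 2 = 5
fibo(6) = fibo(5) + fibo(4) = 5 + 3 = 8
fibo(7) = fibo(6) + fibo(5) = 8 + 5 = 13
fibo(8) = fibo(7) + fibo(6) = 13 + 8 = 21
fibo(9) = fibo(8) + fibo(7) = 21 + 13 = 34
fibo(10) = fibo(9) + fibo(8) = 34 + 21 = 55
fibo(11) = fibo(10) + fibo(9) = 55 + 34 = 89
fibo(12) = fibo(11) + fibo(10) = 89 + 55 = 144
fibo(13) = fibo(12) + fibo(11) = 144 + 89 = 233
fibo(14) = fibo(13) + fibo(12) = 233 + 144 = 377
fibo(15) = fibo(14) + fibo(13) = 377 + 233 = 610
fibo(16) = fibo(15) + fibo(14) = 610 + 377 = 987
fibo(17) = fibo(16) + fibo(15) = 987 + 610 = 1597
fibo(18) = fibo(17) + fibo(16) = 1597 + 987 = 2584
fibo(19) = fibo(18) + fibo(17) = 2584 + 1597 = 4181
fibo(20) = fibo(19) + fibo(18) = 4181 + 2584 = 6765

6765


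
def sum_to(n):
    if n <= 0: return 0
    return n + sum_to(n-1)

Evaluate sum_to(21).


sum_to(21)
= 21 + 20 + 19 + 18 + 17 + 16 + 15 + 14 + 13 + 12 + 11 + 10 + 9 + 8 + 7 + 6 + 5 + 4 + 3 + 2 + 1 + sum_to(0)
= 21 + 20 + 19 + 18 + 17 + 16 + 15 + 14 + 13 + 12 + 11 + 10 + 9 + 8 + 7 + 6 + 5 + 4 + 3 + 2 + 1 + 0
= 231

231


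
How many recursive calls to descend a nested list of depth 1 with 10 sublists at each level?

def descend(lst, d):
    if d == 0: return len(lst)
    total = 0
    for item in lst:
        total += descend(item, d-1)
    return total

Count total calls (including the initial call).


At depth 0 (root): 1 call
At depth 1: each of 1 parents calls descend on 10 children = 10 calls
Total: 1 + 10 = 11

11


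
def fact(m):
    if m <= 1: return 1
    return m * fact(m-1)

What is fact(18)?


fact(18)
= 18 * fact(17)
= 18 * 17 * fact(16)
= 18 * 17 * 16 * fact(15)
= 18 * 17 * 16 * 15 * fact(14)
= 18 * 17 * 16 * 15 * 14 * fact(13)
= 18 * 17 * 16 * 15 * 14 * 13 * fact(12)
= 18 * 17 * 16 * 15 * 14 * 13 * 12 * fact(11)
= 18 * 17 * 16 * 15 * 14 * 13 * 12 * 11 * fact(10)
= 18 * 17 * 16 * 15 * 14 * 13 * 12 * 11 * 10 * fact(9)
= 18 * 17 * 16 * 15 * 14 * 13 * 12 * 11 * 10 * 9 * fact(8)
= 18 * 17 * 16 * 15 * 14 * 13 * 12 * 11 * 10 * 9 * 8 * fact(7)
= 18 * 17 * 16 * 15 * 14 * 13 * 12 * 11 * 10 * 9 * 8 * 7 * fact(6)
= 18 * 17 * 16 * 15 * 14 * 13 * 12 * 11 * 10 * 9 * 8 * 7 * 6 * fact(5)
= 18 * 17 * 16 * 15 * 14 * 13 * 12 * 11 * 10 * 9 * 8 * 7 * 6 * 5 * fact(4)
= 18 * 17 * 16 * 15 * 14 * 13 * 12 * 11 * 10 * 9 * 8 * 7 * 6 * 5 * 4 * fact(3)
= 18 * 17 * 16 * 15 * 14 * 13 * 12 * 11 * 10 * 9 * 8 * 7 * 6 * 5 * 4 * 3 * fact(2)
= 18 * 17 * 16 * 15 * 14 * 13 * 12 * 11 * 10 * 9 * 8 * 7 * 6 * 5 * 4 * 3 * 2 * fact(1)
= 18 * 17 * 16 * 15 * 14 * 13 * 12 * 11 * 10 * 9 * 8 * 7 * 6 * 5 * 4 * 3 * 2 * 1
= 6402373705728000

6402373705728000


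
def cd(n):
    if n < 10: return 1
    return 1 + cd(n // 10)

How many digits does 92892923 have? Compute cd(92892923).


cd(92892923) = 1 + cd(9289292)
cd(9289292) = 1 + cd(928929)
cd(928929) = 1 + cd(92892)
cd(92892) = 1 + cd(9289)
cd(9289) = 1 + cd(928)
cd(928) = 1 + cd(92)
cd(92) = 1 + cd(9)
cd(9) = 1  (base case: 9 < 10)
Unwinding: 1 + 1 + 1 + 1 + 1 + 1 + 1 + 1 = 8

8


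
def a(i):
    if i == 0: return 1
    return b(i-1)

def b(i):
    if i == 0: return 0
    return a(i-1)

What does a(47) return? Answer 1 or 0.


a(47) = b(46)
b(46) = a(45)
a(45) = b(44)
b(44) = a(43)
a(43) = b(42)
b(42) = a(41)
a(41) = b(40)
b(40) = a(39)
a(39) = b(38)
b(38) = a(37)
a(37) = b(36)
b(36) = a(35)
a(35) = b(34)
b(34) = a(33)
a(33) = b(32)
b(32) = a(31)
a(31) = b(30)
b(30) = a(29)
a(29) = b(28)
b(28) = a(27)
a(27) = b(26)
b(26) = a(25)
a(25) = b(24)
b(24) = a(23)
a(23) = b(22)
b(22) = a(21)
a(21) = b(20)
b(20) = a(19)
a(19) = b(18)
b(18) = a(17)
a(17) = b(16)
b(16) = a(15)
a(15) = b(14)
b(14) = a(13)
a(13) = b(12)
b(12) = a(11)
a(11) = b(10)
b(10) = a(9)
a(9) = b(8)
b(8) = a(7)
a(7) = b(6)
b(6) = a(5)
a(5) = b(4)
b(4) = a(3)
a(3) = b(2)
b(2) = a(1)
a(1) = b(0)
b(0) = 0  (base case)
Result: 0

0


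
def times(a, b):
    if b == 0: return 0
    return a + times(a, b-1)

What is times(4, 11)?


times(4, 11) = 4 + times(4, 10)
times(4, 10) = 4 + times(4, 9)
times(4, 9) = 4 + times(4, 8)
times(4, 8) = 4 + times(4, 7)
times(4, 7) = 4 + times(4, 6)
times(4, 6) = 4 + times(4, 5)
times(4, 5) = 4 + times(4, 4)
times(4, 4) = 4 + times(4, 3)
times(4, 3) = 4 + times(4, 2)
times(4, 2) = 4 + times(4, 1)
times(4, 1) = 4 + times(4, 0)
times(4, 0) = 0  (base case)
Total: 4 + 4 + 4 + 4 + 4 + 4 + 4 + 4 + 4 + 4 + 4 + 0 = 44

44


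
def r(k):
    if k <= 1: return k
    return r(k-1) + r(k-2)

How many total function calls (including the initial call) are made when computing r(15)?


Let C(n) = total calls for r(n)
C(0) = 1, C(1) = 1
C(2) = 1 + C(1) + C(0) = 1 + 1 + 1 = 3
C(3) = 1 + C(2) + C(1) = 1 + 3 + 1 = 5
C(4) = 1 + C(3) + C(2) = 1 + 5 + 3 = 9
C(5) = 1 + C(4) + C(3) = 1 + 9 + 5 = 15
C(6) = 1 + C(5) + C(4) = 1 + 15 + 9 = 25
C(7) = 1 + C(6) + C(5) = 1 + 25 + 15 = 41
C(8) = 1 + C(7) + C(6) = 1 + 41 + 25 = 67
C(9) = 1 + C(8) + C(7) = 1 + 67 + 41 = 109
C(10) = 1 + C(9) + C(8) = 1 + 109 + 67 = 177
C(11) = 1 + C(10) + C(9) = 1 + 177 + 109 = 287
C(12) = 1 + C(11) + C(10) = 1 + 287 + 177 = 465
C(13) = 1 + C(12) + C(11) = 1 + 465 + 287 = 753
C(14) = 1 + C(13) + C(12) = 1 + 753 + 465 = 1219
C(15) = 1 + C(14) + C(13) = 1 + 1219 + 753 = 1973

1973


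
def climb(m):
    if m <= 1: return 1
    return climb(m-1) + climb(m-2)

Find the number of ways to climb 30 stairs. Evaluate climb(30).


Building up from base cases:
climb(0) = 1
climb(1) = 1
climb(2) = climb(1) + climb(0) = 1 + 1 = 2
climb(3) = climb(2) + climb(1) = 2 + 1 = 3
climb(4) = climb(3) + climb(2) = 3 + 2 = 5
climb(5) = climb(4) + climb(3) = 5 + 3 = 8
climb(6) = climb(5) + climb(4) = 8 + 5 = 13
climb(7) = climb(6) + climb(5) = 13 + 8 = 21
climb(8) = climb(7) + climb(6) = 21 + 13 = 34
climb(9) = climb(8) + climb(7) = 34 + 21 = 55
climb(10) = climb(9) + climb(8) = 55 + 34 = 89
climb(11) = climb(10) + climb(9) = 89 + 55 = 144
climb(12) = climb(11) + climb(10) = 144 + 89 = 233
climb(13) = climb(12) + climb(11) = 233 + 144 = 377
climb(14) = climb(13) + climb(12) = 377 + 233 = 610
climb(15) = climb(14) + climb(13) = 610 + 377 = 987
climb(16) = climb(15) + climb(14) = 987 + 610 = 1597
climb(17) = climb(16) + climb(15) = 1597 + 987 = 2584
climb(18) = climb(17) + climb(16) = 2584 + 1597 = 4181
climb(19) = climb(18) + climb(17) = 4181 + 2584 = 6765
climb(20) = climb(19) + climb(18) = 6765 + 4181 = 10946
climb(21) = climb(20) + climb(19) = 10946 + 6765 = 17711
climb(22) = climb(21) + climb(20) = 17711 + 10946 = 28657
climb(23) = climb(22) + climb(21) = 28657 + 17711 = 46368
climb(24) = climb(23) + climb(22) = 46368 + 28657 = 75025
climb(25) = climb(24) + climb(23) = 75025 + 46368 = 121393
climb(26) = climb(25) + climb(24) = 121393 + 75025 = 196418
climb(27) = climb(26) + climb(25) = 196418 + 121393 = 317811
climb(28) = climb(27) + climb(26) = 317811 + 196418 = 514229
climb(29) = climb(28) + climb(27) = 514229 + 317811 = 832040
climb(30) = climb(29) + climb(28) = 832040 + 514229 = 1346269

1346269


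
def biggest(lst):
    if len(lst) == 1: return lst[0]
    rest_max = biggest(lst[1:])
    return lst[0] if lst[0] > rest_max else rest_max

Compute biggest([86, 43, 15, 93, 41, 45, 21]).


biggest([86, 43, 15, 93, 41, 45, 21]): compare 86 with biggest([43, 15, 93, 41, 45, 21])
biggest([43, 15, 93, 41, 45, 21]): compare 43 with biggest([15, 93, 41, 45, 21])
biggest([15, 93, 41, 45, 21]): compare 15 with biggest([93, 41, 45, 21])
biggest([93, 41, 45, 21]): compare 93 with biggest([41, 45, 21])
biggest([41, 45, 21]): compare 41 with biggest([45, 21])
biggest([45, 21]): compare 45 with biggest([21])
biggest([21]) = 21  (base case)
Compare 45 with 21 -> 45
Compare 41 with 45 -> 45
Compare 93 with 45 -> 93
Compare 15 with 93 -> 93
Compare 43 with 93 -> 93
Compare 86 with 93 -> 93

93


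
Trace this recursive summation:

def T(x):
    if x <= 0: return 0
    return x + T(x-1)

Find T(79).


T(79)
= 79 + 78 + 77 + 76 + 75 + 74 + 73 + 72 + 71 + 70 + 69 + 68 + 67 + 66 + 65 + 64 + 63 + 62 + 61 + 60 + 59 + 58 + 57 + 56 + 55 + 54 + 53 + 52 + 51 + 50 + 49 + 48 + 47 + 46 + 45 + 44 + 43 + 42 + 41 + 40 + 39 + 38 + 37 + 36 + 35 + 34 + 33 + 32 + 31 + 30 + 29 + 28 + 27 + 26 + 25 + 24 + 23 + 22 + 21 + 20 + 19 + 18 + 17 + 16 + 15 + 14 + 13 + 12 + 11 + 10 + 9 + 8 + 7 + 6 + 5 + 4 + 3 + 2 + 1 + T(0)
= 79 + 78 + 77 + 76 + 75 + 74 + 73 + 72 + 71 + 70 + 69 + 68 + 67 + 66 + 65 + 64 + 63 + 62 + 61 + 60 + 59 + 58 + 57 + 56 + 55 + 54 + 53 + 52 + 51 + 50 + 49 + 48 + 47 + 46 + 45 + 44 + 43 + 42 + 41 + 40 + 39 + 38 + 37 + 36 + 35 + 34 + 33 + 32 + 31 + 30 + 29 + 28 + 27 + 26 + 25 + 24 + 23 + 22 + 21 + 20 + 19 + 18 + 17 + 16 + 15 + 14 + 13 + 12 + 11 + 10 + 9 + 8 + 7 + 6 + 5 + 4 + 3 + 2 + 1 + 0
= 3160

3160


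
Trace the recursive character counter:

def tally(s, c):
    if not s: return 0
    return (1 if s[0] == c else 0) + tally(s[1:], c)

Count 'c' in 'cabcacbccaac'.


s[0]='c' == 'c' -> 1
s[0]='a' != 'c' -> 0
s[0]='b' != 'c' -> 0
s[0]='c' == 'c' -> 1
s[0]='a' != 'c' -> 0
s[0]='c' == 'c' -> 1
s[0]='b' != 'c' -> 0
s[0]='c' == 'c' -> 1
s[0]='c' == 'c' -> 1
s[0]='a' != 'c' -> 0
s[0]='a' != 'c' -> 0
s[0]='c' == 'c' -> 1
Sum: 1 + 0 + 0 + 1 + 0 + 1 + 0 + 1 + 1 + 0 + 0 + 1 = 6

6


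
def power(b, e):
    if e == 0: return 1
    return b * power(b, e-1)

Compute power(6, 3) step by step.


power(6, 3)
= 6 * power(6, 2)
= 6 * 6 * power(6, 1)
= 6 * 6 * 6 * power(6, 0)
= 6 * 6 * 6 * 1
= 216

216


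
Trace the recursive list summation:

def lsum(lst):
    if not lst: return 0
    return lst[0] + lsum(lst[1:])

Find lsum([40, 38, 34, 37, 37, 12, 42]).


lsum([40, 38, 34, 37, 37, 12, 42]) = 40 + lsum([38, 34, 37, 37, 12, 42])
lsum([38, 34, 37, 37, 12, 42]) = 38 + lsum([34, 37, 37, 12, 42])
lsum([34, 37, 37, 12, 42]) = 34 + lsum([37, 37, 12, 42])
lsum([37, 37, 12, 42]) = 37 + lsum([37, 12, 42])
lsum([37, 12, 42]) = 37 + lsum([12, 42])
lsum([12, 42]) = 12 + lsum([42])
lsum([42]) = 42 + lsum([])
lsum([]) = 0  (base case)
Total: 40 + 38 + 34 + 37 + 37 + 12 + 42 + 0 = 240

240


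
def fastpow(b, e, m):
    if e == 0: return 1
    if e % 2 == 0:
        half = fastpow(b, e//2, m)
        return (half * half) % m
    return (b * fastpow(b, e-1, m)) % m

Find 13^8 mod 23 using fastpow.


fastpow(13, 8, 23): e is even, compute fastpow(13, 4, 23)
  fastpow(13, 4, 23): e is even, compute fastpow(13, 2, 23)
    fastpow(13, 2, 23): e is even, compute fastpow(13, 1, 23)
      fastpow(13, 1, 23): e is odd, compute fastpow(13, 0, 23)
        fastpow(13, 0, 23) = 1
      (13 * 1) % 23 = 13
    half=13, (13*13) % 23 = 8
  half=8, (8*8) % 23 = 18
half=18, (18*18) % 23 = 2

2


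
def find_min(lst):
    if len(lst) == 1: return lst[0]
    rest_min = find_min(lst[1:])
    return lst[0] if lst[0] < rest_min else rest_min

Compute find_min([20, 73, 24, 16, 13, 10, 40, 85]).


find_min([20, 73, 24, 16, 13, 10, 40, 85]): compare 20 with find_min([73, 24, 16, 13, 10, 40, 85])
find_min([73, 24, 16, 13, 10, 40, 85]): compare 73 with find_min([24, 16, 13, 10, 40, 85])
find_min([24, 16, 13, 10, 40, 85]): compare 24 with find_min([16, 13, 10, 40, 85])
find_min([16, 13, 10, 40, 85]): compare 16 with find_min([13, 10, 40, 85])
find_min([13, 10, 40, 85]): compare 13 with find_min([10, 40, 85])
find_min([10, 40, 85]): compare 10 with find_min([40, 85])
find_min([40, 85]): compare 40 with find_min([85])
find_min([85]) = 85  (base case)
Compare 40 with 85 -> 40
Compare 10 with 40 -> 10
Compare 13 with 10 -> 10
Compare 16 with 10 -> 10
Compare 24 with 10 -> 10
Compare 73 with 10 -> 10
Compare 20 with 10 -> 10

10


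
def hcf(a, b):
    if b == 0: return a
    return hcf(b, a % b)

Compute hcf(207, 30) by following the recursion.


hcf(207, 30) = hcf(30, 27)
hcf(30, 27) = hcf(27, 3)
hcf(27, 3) = hcf(3, 0)
hcf(3, 0) = 3  (base case)

3


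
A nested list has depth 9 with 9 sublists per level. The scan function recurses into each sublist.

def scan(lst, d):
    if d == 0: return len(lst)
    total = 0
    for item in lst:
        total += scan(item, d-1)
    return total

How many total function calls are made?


At depth 0 (root): 1 call
At depth 1: each of 1 parents calls scan on 9 children = 9 calls
At depth 2: each of 9 parents calls scan on 9 children = 81 calls
At depth 3: each of 81 parents calls scan on 9 children = 729 calls
At depth 4: each of 729 parents calls scan on 9 children = 6561 calls
At depth 5: each of 6561 parents calls scan on 9 children = 59049 calls
At depth 6: each of 59049 parents calls scan on 9 children = 531441 calls
At depth 7: each of 531441 parents calls scan on 9 children = 4782969 calls
At depth 8: each of 4782969 parents calls scan on 9 children = 43046721 calls
At depth 9: each of 43046721 parents calls scan on 9 children = 387420489 calls
Total: 1 + 9 + 81 + 729 + 6561 + 59049 + 531441 + 4782969 + 43046721 + 387420489 = 435848050

435848050


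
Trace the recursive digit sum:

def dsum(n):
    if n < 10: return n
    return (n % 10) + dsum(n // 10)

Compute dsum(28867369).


dsum(28867369) = 9 + dsum(2886736)
dsum(2886736) = 6 + dsum(288673)
dsum(288673) = 3 + dsum(28867)
dsum(28867) = 7 + dsum(2886)
dsum(2886) = 6 + dsum(288)
dsum(288) = 8 + dsum(28)
dsum(28) = 8 + dsum(2)
dsum(2) = 2  (base case)
Total: 9 + 6 + 3 + 7 + 6 + 8 + 8 + 2 = 49

49


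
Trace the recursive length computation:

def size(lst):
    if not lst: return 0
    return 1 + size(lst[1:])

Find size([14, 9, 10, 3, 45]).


size([14, 9, 10, 3, 45]) = 1 + size([9, 10, 3, 45])
size([9, 10, 3, 45]) = 1 + size([10, 3, 45])
size([10, 3, 45]) = 1 + size([3, 45])
size([3, 45]) = 1 + size([45])
size([45]) = 1 + size([])
size([]) = 0  (base case)
Unwinding: 1 + 1 + 1 + 1 + 1 + 0 = 5

5


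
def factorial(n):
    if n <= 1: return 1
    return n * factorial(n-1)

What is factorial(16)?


factorial(16)
= 16 * factorial(15)
= 16 * 15 * factorial(14)
= 16 * 15 * 14 * factorial(13)
= 16 * 15 * 14 * 13 * factorial(12)
= 16 * 15 * 14 * 13 * 12 * factorial(11)
= 16 * 15 * 14 * 13 * 12 * 11 * factorial(10)
= 16 * 15 * 14 * 13 * 12 * 11 * 10 * factorial(9)
= 16 * 15 * 14 * 13 * 12 * 11 * 10 * 9 * factorial(8)
= 16 * 15 * 14 * 13 * 12 * 11 * 10 * 9 * 8 * factorial(7)
= 16 * 15 * 14 * 13 * 12 * 11 * 10 * 9 * 8 * 7 * factorial(6)
= 16 * 15 * 14 * 13 * 12 * 11 * 10 * 9 * 8 * 7 * 6 * factorial(5)
= 16 * 15 * 14 * 13 * 12 * 11 * 10 * 9 * 8 * 7 * 6 * 5 * factorial(4)
= 16 * 15 * 14 * 13 * 12 * 11 * 10 * 9 * 8 * 7 * 6 * 5 * 4 * factorial(3)
= 16 * 15 * 14 * 13 * 12 * 11 * 10 * 9 * 8 * 7 * 6 * 5 * 4 * 3 * factorial(2)
= 16 * 15 * 14 * 13 * 12 * 11 * 10 * 9 * 8 * 7 * 6 * 5 * 4 * 3 * 2 * factorial(1)
= 16 * 15 * 14 * 13 * 12 * 11 * 10 * 9 * 8 * 7 * 6 * 5 * 4 * 3 * 2 * 1
= 20922789888000

20922789888000


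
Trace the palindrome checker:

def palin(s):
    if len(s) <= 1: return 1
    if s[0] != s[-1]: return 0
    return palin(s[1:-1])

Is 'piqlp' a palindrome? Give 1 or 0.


palin('piqlp'): s[0]='p' == s[-1]='p' -> check palin('iql')
palin('iql'): s[0]='i' != s[-1]='l' -> return 0
Result: 0 (not a palindrome)

0


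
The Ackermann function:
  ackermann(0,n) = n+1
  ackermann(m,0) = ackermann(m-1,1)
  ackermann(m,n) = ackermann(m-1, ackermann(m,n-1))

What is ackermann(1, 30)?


ackermann(1, 30) = ackermann(0, ackermann(1, 29))
  ackermann(1, 29) = ackermann(0, ackermann(1, 28))
    ackermann(1, 28) = ackermann(0, ackermann(1, 27))
      ackermann(1, 27) = ackermann(0, ackermann(1, 26))
        ackermann(1, 26) = ackermann(0, ackermann(1, 25))
          ackermann(1, 25) = ackermann(0, ackermann(1, 24))
          ackermann(1, 24) = ackermann(0, ackermann(1, 23))
          ackermann(1, 23) = ackermann(0, ackermann(1, 22))
          ackermann(1, 22) = ackermann(0, ackermann(1, 21))
          ackermann(1, 21) = ackermann(0, ackermann(1, 20))
          ackermann(1, 20) = ackermann(0, ackermann(1, 19))
          ackermann(1, 19) = ackermann(0, ackermann(1, 18))
          ackermann(1, 18) = ackermann(0, ackermann(1, 17))
          ackermann(1, 17) = ackermann(0, ackermann(1, 16))
          ackermann(1, 16) = ackermann(0, ackermann(1, 15))
          ackermann(1, 15) = ackermann(0, ackermann(1, 14))
          ackermann(1, 14) = ackermann(0, ackermann(1, 13))
          ackermann(1, 13) = ackermann(0, ackermann(1, 12))
          ackermann(1, 12) = ackermann(0, ackermann(1, 11))
          ackermann(1, 11) = ackermann(0, ackermann(1, 10))
          ackermann(1, 10) = ackermann(0, ackermann(1, 9))
          ackermann(1, 9) = ackermann(0, ackermann(1, 8))
          ackermann(1, 8) = ackermann(0, ackermann(1, 7))
          ackermann(1, 7) = ackermann(0, ackermann(1, 6))
          ackermann(1, 6) = ackermann(0, ackermann(1, 5))
... (trace truncated)
Result: ackermann(1, 30) = 32

32


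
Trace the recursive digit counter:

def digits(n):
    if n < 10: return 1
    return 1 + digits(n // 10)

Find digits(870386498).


digits(870386498) = 1 + digits(87038649)
digits(87038649) = 1 + digits(8703864)
digits(8703864) = 1 + digits(870386)
digits(870386) = 1 + digits(87038)
digits(87038) = 1 + digits(8703)
digits(8703) = 1 + digits(870)
digits(870) = 1 + digits(87)
digits(87) = 1 + digits(8)
digits(8) = 1  (base case: 8 < 10)
Unwinding: 1 + 1 + 1 + 1 + 1 + 1 + 1 + 1 + 1 = 9

9


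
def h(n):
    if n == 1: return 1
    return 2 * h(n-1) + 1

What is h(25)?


h(25) = 2 * h(24) + 1
h(24) = 2 * h(23) + 1
h(23) = 2 * h(22) + 1
h(22) = 2 * h(21) + 1
h(21) = 2 * h(20) + 1
h(20) = 2 * h(19) + 1
h(19) = 2 * h(18) + 1
h(18) = 2 * h(17) + 1
h(17) = 2 * h(16) + 1
h(16) = 2 * h(15) + 1
h(15) = 2 * h(14) + 1
h(14) = 2 * h(13) + 1
h(13) = 2 * h(12) + 1
h(12) = 2 * h(11) + 1
h(11) = 2 * h(10) + 1
h(10) = 2 * h(9) + 1
h(9) = 2 * h(8) + 1
h(8) = 2 * h(7) + 1
h(7) = 2 * h(6) + 1
h(6) = 2 * h(5) + 1
h(5) = 2 * h(4) + 1
h(4) = 2 * h(3) + 1
h(3) = 2 * h(2) + 1
h(2) = 2 * h(1) + 1
h(1) = 1  (base case)
h(2) = 2 * 1 + 1 = 3
h(3) = 2 * 3 + 1 = 7
h(4) = 2 * 7 + 1 = 15
h(5) = 2 * 15 + 1 = 31
h(6) = 2 * 31 + 1 = 63
h(7) = 2 * 63 + 1 = 127
h(8) = 2 * 127 + 1 = 255
h(9) = 2 * 255 + 1 = 511
h(10) = 2 * 511 + 1 = 1023
h(11) = 2 * 1023 + 1 = 2047
h(12) = 2 * 2047 + 1 = 4095
h(13) = 2 * 4095 + 1 = 8191
h(14) = 2 * 8191 + 1 = 16383
h(15) = 2 * 16383 + 1 = 32767
h(16) = 2 * 32767 + 1 = 65535
h(17) = 2 * 65535 + 1 = 131071
h(18) = 2 * 131071 + 1 = 262143
h(19) = 2 * 262143 + 1 = 524287
h(20) = 2 * 524287 + 1 = 1048575
h(21) = 2 * 1048575 + 1 = 2097151
h(22) = 2 * 2097151 + 1 = 4194303
h(23) = 2 * 4194303 + 1 = 8388607
h(24) = 2 * 8388607 + 1 = 16777215
h(25) = 2 * 16777215 + 1 = 33554431

33554431


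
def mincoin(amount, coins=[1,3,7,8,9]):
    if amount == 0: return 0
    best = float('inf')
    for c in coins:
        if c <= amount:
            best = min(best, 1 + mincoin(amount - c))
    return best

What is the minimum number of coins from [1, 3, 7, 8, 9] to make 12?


Building up with DP:
mincoin(0) = 0
mincoin(1) = min(1+mincoin(0)=1+0=1) = 1
mincoin(2) = min(1+mincoin(1)=1+1=2) = 2
mincoin(3) = min(1+mincoin(2)=1+2=3, 1+mincoin(0)=1+0=1) = 1
mincoin(4) = min(1+mincoin(3)=1+1=2, 1+mincoin(1)=1+1=2) = 2
mincoin(5) = min(1+mincoin(4)=1+2=3, 1+mincoin(2)=1+2=3) = 3
mincoin(6) = min(1+mincoin(5)=1+3=4, 1+mincoin(3)=1+1=2) = 2
mincoin(7) = min(1+mincoin(6)=1+2=3, 1+mincoin(4)=1+2=3, 1+mincoin(0)=1+0=1) = 1
mincoin(8) = min(1+mincoin(7)=1+1=2, 1+mincoin(5)=1+3=4, 1+mincoin(1)=1+1=2, 1+mincoin(0)=1+0=1) = 1
mincoin(9) = min(1+mincoin(8)=1+1=2, 1+mincoin(6)=1+2=3, 1+mincoin(2)=1+2=3, 1+mincoin(1)=1+1=2, 1+mincoin(0)=1+0=1) = 1
mincoin(10) = min(1+mincoin(9)=1+1=2, 1+mincoin(7)=1+1=2, 1+mincoin(3)=1+1=2, 1+mincoin(2)=1+2=3, 1+mincoin(1)=1+1=2) = 2
mincoin(11) = min(1+mincoin(10)=1+2=3, 1+mincoin(8)=1+1=2, 1+mincoin(4)=1+2=3, 1+mincoin(3)=1+1=2, 1+mincoin(2)=1+2=3) = 2
mincoin(12) = min(1+mincoin(11)=1+2=3, 1+mincoin(9)=1+1=2, 1+mincoin(5)=1+3=4, 1+mincoin(4)=1+2=3, 1+mincoin(3)=1+1=2) = 2

2


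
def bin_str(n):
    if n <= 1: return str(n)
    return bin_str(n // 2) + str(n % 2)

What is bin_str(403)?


bin_str(403) = bin_str(201) + '1'
bin_str(201) = bin_str(100) + '1'
bin_str(100) = bin_str(50) + '0'
bin_str(50) = bin_str(25) + '0'
bin_str(25) = bin_str(12) + '1'
bin_str(12) = bin_str(6) + '0'
bin_str(6) = bin_str(3) + '0'
bin_str(3) = bin_str(1) + '1'
bin_str(1) = '1'  (base case)
Concatenating: '1' + '1' + '0' + '0' + '1' + '0' + '0' + '1' + '1' = '110010011'

110010011


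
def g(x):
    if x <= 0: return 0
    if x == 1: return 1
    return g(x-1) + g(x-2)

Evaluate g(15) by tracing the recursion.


Computing g(15) bottom-up:
g(0) = 0
g(1) = 1
g(2) = g(1) + g(0) = 1 + 0 = 1
g(3) = g(2) + g(1) = 1 + 1 = 2
g(4) = g(3) + g(2) = 2 + 1 = 3
g(5) = g(4) + g(3) = 3 + 2 = 5
g(6) = g(5) + g(4) = 5 + 3 = 8
g(7) = g(6) + g(5) = 8 + 5 = 13
g(8) = g(7) + g(6) = 13 + 8 = 21
g(9) = g(8) + g(7) = 21 + 13 = 34
g(10) = g(9) + g(8) = 34 + 21 = 55
g(11) = g(10) + g(9) = 55 + 34 = 89
g(12) = g(11) + g(10) = 89 + 55 = 144
g(13) = g(12) + g(11) = 144 + 89 = 233
g(14) = g(13) + g(12) = 233 + 144 = 377
g(15) = g(14) + g(13) = 377 + 233 = 610

610


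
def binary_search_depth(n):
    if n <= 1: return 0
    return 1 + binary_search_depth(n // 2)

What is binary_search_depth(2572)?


2572 / 2 = 1286
1286 / 2 = 643
643 / 2 = 321
321 / 2 = 160
160 / 2 = 80
80 / 2 = 40
40 / 2 = 20
20 / 2 = 10
10 / 2 = 5
5 / 2 = 2
2 / 2 = 1
Reached 1 after 11 halvings

11


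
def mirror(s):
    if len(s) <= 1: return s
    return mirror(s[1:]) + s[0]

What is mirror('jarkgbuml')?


mirror('jarkgbuml') = mirror('arkgbuml') + 'j'
mirror('arkgbuml') = mirror('rkgbuml') + 'a'
mirror('rkgbuml') = mirror('kgbuml') + 'r'
mirror('kgbuml') = mirror('gbuml') + 'k'
mirror('gbuml') = mirror('buml') + 'g'
mirror('buml') = mirror('uml') + 'b'
mirror('uml') = mirror('ml') + 'u'
mirror('ml') = mirror('l') + 'm'
mirror('l') = 'l'  (base case)
Concatenating: 'l' + 'm' + 'u' + 'b' + 'g' + 'k' + 'r' + 'a' + 'j' = 'lmubgkraj'

lmubgkraj


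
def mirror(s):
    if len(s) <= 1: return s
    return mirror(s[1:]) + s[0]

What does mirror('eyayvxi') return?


mirror('eyayvxi') = mirror('yayvxi') + 'e'
mirror('yayvxi') = mirror('ayvxi') + 'y'
mirror('ayvxi') = mirror('yvxi') + 'a'
mirror('yvxi') = mirror('vxi') + 'y'
mirror('vxi') = mirror('xi') + 'v'
mirror('xi') = mirror('i') + 'x'
mirror('i') = 'i'  (base case)
Concatenating: 'i' + 'x' + 'v' + 'y' + 'a' + 'y' + 'e' = 'ixvyaye'

ixvyaye


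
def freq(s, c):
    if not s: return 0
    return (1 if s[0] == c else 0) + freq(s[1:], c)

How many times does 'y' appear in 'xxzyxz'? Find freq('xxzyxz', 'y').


s[0]='x' != 'y' -> 0
s[0]='x' != 'y' -> 0
s[0]='z' != 'y' -> 0
s[0]='y' == 'y' -> 1
s[0]='x' != 'y' -> 0
s[0]='z' != 'y' -> 0
Sum: 0 + 0 + 0 + 1 + 0 + 0 = 1

1


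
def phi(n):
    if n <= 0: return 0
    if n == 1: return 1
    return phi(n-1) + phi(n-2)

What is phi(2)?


Computing phi(2) bottom-up:
phi(0) = 0
phi(1) = 1
phi(2) = phi(1) + phi(0) = 1 + 0 = 1

1


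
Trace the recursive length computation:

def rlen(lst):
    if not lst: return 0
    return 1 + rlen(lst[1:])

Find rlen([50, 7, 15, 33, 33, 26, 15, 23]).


rlen([50, 7, 15, 33, 33, 26, 15, 23]) = 1 + rlen([7, 15, 33, 33, 26, 15, 23])
rlen([7, 15, 33, 33, 26, 15, 23]) = 1 + rlen([15, 33, 33, 26, 15, 23])
rlen([15, 33, 33, 26, 15, 23]) = 1 + rlen([33, 33, 26, 15, 23])
rlen([33, 33, 26, 15, 23]) = 1 + rlen([33, 26, 15, 23])
rlen([33, 26, 15, 23]) = 1 + rlen([26, 15, 23])
rlen([26, 15, 23]) = 1 + rlen([15, 23])
rlen([15, 23]) = 1 + rlen([23])
rlen([23]) = 1 + rlen([])
rlen([]) = 0  (base case)
Unwinding: 1 + 1 + 1 + 1 + 1 + 1 + 1 + 1 + 0 = 8

8


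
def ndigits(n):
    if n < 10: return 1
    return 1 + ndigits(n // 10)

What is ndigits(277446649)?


ndigits(277446649) = 1 + ndigits(27744664)
ndigits(27744664) = 1 + ndigits(2774466)
ndigits(2774466) = 1 + ndigits(277446)
ndigits(277446) = 1 + ndigits(27744)
ndigits(27744) = 1 + ndigits(2774)
ndigits(2774) = 1 + ndigits(277)
ndigits(277) = 1 + ndigits(27)
ndigits(27) = 1 + ndigits(2)
ndigits(2) = 1  (base case: 2 < 10)
Unwinding: 1 + 1 + 1 + 1 + 1 + 1 + 1 + 1 + 1 = 9

9


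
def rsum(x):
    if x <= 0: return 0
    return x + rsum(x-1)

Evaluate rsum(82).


rsum(82)
= 82 + 81 + 80 + 79 + 78 + 77 + 76 + 75 + 74 + 73 + 72 + 71 + 70 + 69 + 68 + 67 + 66 + 65 + 64 + 63 + 62 + 61 + 60 + 59 + 58 + 57 + 56 + 55 + 54 + 53 + 52 + 51 + 50 + 49 + 48 + 47 + 46 + 45 + 44 + 43 + 42 + 41 + 40 + 39 + 38 + 37 + 36 + 35 + 34 + 33 + 32 + 31 + 30 + 29 + 28 + 27 + 26 + 25 + 24 + 23 + 22 + 21 + 20 + 19 + 18 + 17 + 16 + 15 + 14 + 13 + 12 + 11 + 10 + 9 + 8 + 7 + 6 + 5 + 4 + 3 + 2 + 1 + rsum(0)
= 82 + 81 + 80 + 79 + 78 + 77 + 76 + 75 + 74 + 73 + 72 + 71 + 70 + 69 + 68 + 67 + 66 + 65 + 64 + 63 + 62 + 61 + 60 + 59 + 58 + 57 + 56 + 55 + 54 + 53 + 52 + 51 + 50 + 49 + 48 + 47 + 46 + 45 + 44 + 43 + 42 + 41 + 40 + 39 + 38 + 37 + 36 + 35 + 34 + 33 + 32 + 31 + 30 + 29 + 28 + 27 + 26 + 25 + 24 + 23 + 22 + 21 + 20 + 19 + 18 + 17 + 16 + 15 + 14 + 13 + 12 + 11 + 10 + 9 + 8 + 7 + 6 + 5 + 4 + 3 + 2 + 1 + 0
= 3403

3403


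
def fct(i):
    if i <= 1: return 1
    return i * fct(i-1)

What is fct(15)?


fct(15)
= 15 * fct(14)
= 15 * 14 * fct(13)
= 15 * 14 * 13 * fct(12)
= 15 * 14 * 13 * 12 * fct(11)
= 15 * 14 * 13 * 12 * 11 * fct(10)
= 15 * 14 * 13 * 12 * 11 * 10 * fct(9)
= 15 * 14 * 13 * 12 * 11 * 10 * 9 * fct(8)
= 15 * 14 * 13 * 12 * 11 * 10 * 9 * 8 * fct(7)
= 15 * 14 * 13 * 12 * 11 * 10 * 9 * 8 * 7 * fct(6)
= 15 * 14 * 13 * 12 * 11 * 10 * 9 * 8 * 7 * 6 * fct(5)
= 15 * 14 * 13 * 12 * 11 * 10 * 9 * 8 * 7 * 6 * 5 * fct(4)
= 15 * 14 * 13 * 12 * 11 * 10 * 9 * 8 * 7 * 6 * 5 * 4 * fct(3)
= 15 * 14 * 13 * 12 * 11 * 10 * 9 * 8 * 7 * 6 * 5 * 4 * 3 * fct(2)
= 15 * 14 * 13 * 12 * 11 * 10 * 9 * 8 * 7 * 6 * 5 * 4 * 3 * 2 * fct(1)
= 15 * 14 * 13 * 12 * 11 * 10 * 9 * 8 * 7 * 6 * 5 * 4 * 3 * 2 * 1
= 1307674368000

1307674368000


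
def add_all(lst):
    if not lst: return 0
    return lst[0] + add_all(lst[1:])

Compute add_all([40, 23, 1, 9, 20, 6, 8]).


add_all([40, 23, 1, 9, 20, 6, 8]) = 40 + add_all([23, 1, 9, 20, 6, 8])
add_all([23, 1, 9, 20, 6, 8]) = 23 + add_all([1, 9, 20, 6, 8])
add_all([1, 9, 20, 6, 8]) = 1 + add_all([9, 20, 6, 8])
add_all([9, 20, 6, 8]) = 9 + add_all([20, 6, 8])
add_all([20, 6, 8]) = 20 + add_all([6, 8])
add_all([6, 8]) = 6 + add_all([8])
add_all([8]) = 8 + add_all([])
add_all([]) = 0  (base case)
Total: 40 + 23 + 1 + 9 + 20 + 6 + 8 + 0 = 107

107


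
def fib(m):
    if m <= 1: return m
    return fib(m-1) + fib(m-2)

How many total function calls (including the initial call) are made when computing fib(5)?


Let C(n) = total calls for fib(n)
C(0) = 1, C(1) = 1
C(2) = 1 + C(1) + C(0) = 1 + 1 + 1 = 3
C(3) = 1 + C(2) + C(1) = 1 + 3 + 1 = 5
C(4) = 1 + C(3) + C(2) = 1 + 5 + 3 = 9
C(5) = 1 + C(4) + C(3) = 1 + 9 + 5 = 15

15


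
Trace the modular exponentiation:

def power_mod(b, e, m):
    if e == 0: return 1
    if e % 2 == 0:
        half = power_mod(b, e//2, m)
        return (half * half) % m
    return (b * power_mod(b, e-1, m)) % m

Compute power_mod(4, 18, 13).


power_mod(4, 18, 13): e is even, compute power_mod(4, 9, 13)
  power_mod(4, 9, 13): e is odd, compute power_mod(4, 8, 13)
    power_mod(4, 8, 13): e is even, compute power_mod(4, 4, 13)
      power_mod(4, 4, 13): e is even, compute power_mod(4, 2, 13)
        power_mod(4, 2, 13): e is even, compute power_mod(4, 1, 13)
          power_mod(4, 1, 13): e is odd, compute power_mod(4, 0, 13)
          power_mod(4, 0, 13) = 1
          (4 * 1) % 13 = 4
        half=4, (4*4) % 13 = 3
      half=3, (3*3) % 13 = 9
    half=9, (9*9) % 13 = 3
  (4 * 3) % 13 = 12
half=12, (12*12) % 13 = 1

1


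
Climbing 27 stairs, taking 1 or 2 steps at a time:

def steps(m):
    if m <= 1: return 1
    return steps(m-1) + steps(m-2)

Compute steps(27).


Building up from base cases:
steps(0) = 1
steps(1) = 1
steps(2) = steps(1) + steps(0) = 1 + 1 = 2
steps(3) = steps(2) + steps(1) = 2 + 1 = 3
steps(4) = steps(3) + steps(2) = 3 + 2 = 5
steps(5) = steps(4) + steps(3) = 5 + 3 = 8
steps(6) = steps(5) + steps(4) = 8 + 5 = 13
steps(7) = steps(6) + steps(5) = 13 + 8 = 21
steps(8) = steps(7) + steps(6) = 21 + 13 = 34
steps(9) = steps(8) + steps(7) = 34 + 21 = 55
steps(10) = steps(9) + steps(8) = 55 + 34 = 89
steps(11) = steps(10) + steps(9) = 89 + 55 = 144
steps(12) = steps(11) + steps(10) = 144 + 89 = 233
steps(13) = steps(12) + steps(11) = 233 + 144 = 377
steps(14) = steps(13) + steps(12) = 377 + 233 = 610
steps(15) = steps(14) + steps(13) = 610 + 377 = 987
steps(16) = steps(15) + steps(14) = 987 + 610 = 1597
steps(17) = steps(16) + steps(15) = 1597 + 987 = 2584
steps(18) = steps(17) + steps(16) = 2584 + 1597 = 4181
steps(19) = steps(18) + steps(17) = 4181 + 2584 = 6765
steps(20) = steps(19) + steps(18) = 6765 + 4181 = 10946
steps(21) = steps(20) + steps(19) = 10946 + 6765 = 17711
steps(22) = steps(21) + steps(20) = 17711 + 10946 = 28657
steps(23) = steps(22) + steps(21) = 28657 + 17711 = 46368
steps(24) = steps(23) + steps(22) = 46368 + 28657 = 75025
steps(25) = steps(24) + steps(23) = 75025 + 46368 = 121393
steps(26) = steps(25) + steps(24) = 121393 + 75025 = 196418
steps(27) = steps(26) + steps(25) = 196418 + 121393 = 317811

317811


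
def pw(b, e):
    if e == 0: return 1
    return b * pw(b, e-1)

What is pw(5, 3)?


pw(5, 3)
= 5 * pw(5, 2)
= 5 * 5 * pw(5, 1)
= 5 * 5 * 5 * pw(5, 0)
= 5 * 5 * 5 * 1
= 125

125


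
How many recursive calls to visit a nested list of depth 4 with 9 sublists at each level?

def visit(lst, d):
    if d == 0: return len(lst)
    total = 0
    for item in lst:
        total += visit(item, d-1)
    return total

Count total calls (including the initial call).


At depth 0 (root): 1 call
At depth 1: each of 1 parents calls visit on 9 children = 9 calls
At depth 2: each of 9 parents calls visit on 9 children = 81 calls
At depth 3: each of 81 parents calls visit on 9 children = 729 calls
At depth 4: each of 729 parents calls visit on 9 children = 6561 calls
Total: 1 + 9 + 81 + 729 + 6561 = 7381

7381


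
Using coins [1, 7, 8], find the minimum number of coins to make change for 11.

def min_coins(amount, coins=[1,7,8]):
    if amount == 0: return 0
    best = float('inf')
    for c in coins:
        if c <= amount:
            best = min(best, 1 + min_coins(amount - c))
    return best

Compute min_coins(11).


Building up with DP:
min_coins(0) = 0
min_coins(1) = min(1+min_coins(0)=1+0=1) = 1
min_coins(2) = min(1+min_coins(1)=1+1=2) = 2
min_coins(3) = min(1+min_coins(2)=1+2=3) = 3
min_coins(4) = min(1+min_coins(3)=1+3=4) = 4
min_coins(5) = min(1+min_coins(4)=1+4=5) = 5
min_coins(6) = min(1+min_coins(5)=1+5=6) = 6
min_coins(7) = min(1+min_coins(6)=1+6=7, 1+min_coins(0)=1+0=1) = 1
min_coins(8) = min(1+min_coins(7)=1+1=2, 1+min_coins(1)=1+1=2, 1+min_coins(0)=1+0=1) = 1
min_coins(9) = min(1+min_coins(8)=1+1=2, 1+min_coins(2)=1+2=3, 1+min_coins(1)=1+1=2) = 2
min_coins(10) = min(1+min_coins(9)=1+2=3, 1+min_coins(3)=1+3=4, 1+min_coins(2)=1+2=3) = 3
min_coins(11) = min(1+min_coins(10)=1+3=4, 1+min_coins(4)=1+4=5, 1+min_coins(3)=1+3=4) = 4

4


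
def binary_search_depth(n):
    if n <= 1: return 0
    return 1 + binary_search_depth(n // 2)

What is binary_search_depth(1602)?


1602 / 2 = 801
801 / 2 = 400
400 / 2 = 200
200 / 2 = 100
100 / 2 = 50
50 / 2 = 25
25 / 2 = 12
12 / 2 = 6
6 / 2 = 3
3 / 2 = 1
Reached 1 after 10 halvings

10


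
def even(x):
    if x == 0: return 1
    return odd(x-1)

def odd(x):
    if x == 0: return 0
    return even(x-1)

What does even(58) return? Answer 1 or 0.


even(58) = odd(57)
odd(57) = even(56)
even(56) = odd(55)
odd(55) = even(54)
even(54) = odd(53)
odd(53) = even(52)
even(52) = odd(51)
odd(51) = even(50)
even(50) = odd(49)
odd(49) = even(48)
even(48) = odd(47)
odd(47) = even(46)
even(46) = odd(45)
odd(45) = even(44)
even(44) = odd(43)
odd(43) = even(42)
even(42) = odd(41)
odd(41) = even(40)
even(40) = odd(39)
odd(39) = even(38)
even(38) = odd(37)
odd(37) = even(36)
even(36) = odd(35)
odd(35) = even(34)
even(34) = odd(33)
odd(33) = even(32)
even(32) = odd(31)
odd(31) = even(30)
even(30) = odd(29)
odd(29) = even(28)
even(28) = odd(27)
odd(27) = even(26)
even(26) = odd(25)
odd(25) = even(24)
even(24) = odd(23)
odd(23) = even(22)
even(22) = odd(21)
odd(21) = even(20)
even(20) = odd(19)
odd(19) = even(18)
even(18) = odd(17)
odd(17) = even(16)
even(16) = odd(15)
odd(15) = even(14)
even(14) = odd(13)
odd(13) = even(12)
even(12) = odd(11)
odd(11) = even(10)
even(10) = odd(9)
odd(9) = even(8)
even(8) = odd(7)
odd(7) = even(6)
even(6) = odd(5)
odd(5) = even(4)
even(4) = odd(3)
odd(3) = even(2)
even(2) = odd(1)
odd(1) = even(0)
even(0) = 1  (base case)
Result: 1

1


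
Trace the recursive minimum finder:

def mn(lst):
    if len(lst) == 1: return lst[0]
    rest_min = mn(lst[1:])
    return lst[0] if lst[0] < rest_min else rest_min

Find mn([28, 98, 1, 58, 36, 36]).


mn([28, 98, 1, 58, 36, 36]): compare 28 with mn([98, 1, 58, 36, 36])
mn([98, 1, 58, 36, 36]): compare 98 with mn([1, 58, 36, 36])
mn([1, 58, 36, 36]): compare 1 with mn([58, 36, 36])
mn([58, 36, 36]): compare 58 with mn([36, 36])
mn([36, 36]): compare 36 with mn([36])
mn([36]) = 36  (base case)
Compare 36 with 36 -> 36
Compare 58 with 36 -> 36
Compare 1 with 36 -> 1
Compare 98 with 1 -> 1
Compare 28 with 1 -> 1

1


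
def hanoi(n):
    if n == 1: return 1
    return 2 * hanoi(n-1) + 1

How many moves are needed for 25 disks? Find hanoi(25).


hanoi(25) = 2 * hanoi(24) + 1
hanoi(24) = 2 * hanoi(23) + 1
hanoi(23) = 2 * hanoi(22) + 1
hanoi(22) = 2 * hanoi(21) + 1
hanoi(21) = 2 * hanoi(20) + 1
hanoi(20) = 2 * hanoi(19) + 1
hanoi(19) = 2 * hanoi(18) + 1
hanoi(18) = 2 * hanoi(17) + 1
hanoi(17) = 2 * hanoi(16) + 1
hanoi(16) = 2 * hanoi(15) + 1
hanoi(15) = 2 * hanoi(14) + 1
hanoi(14) = 2 * hanoi(13) + 1
hanoi(13) = 2 * hanoi(12) + 1
hanoi(12) = 2 * hanoi(11) + 1
hanoi(11) = 2 * hanoi(10) + 1
hanoi(10) = 2 * hanoi(9) + 1
hanoi(9) = 2 * hanoi(8) + 1
hanoi(8) = 2 * hanoi(7) + 1
hanoi(7) = 2 * hanoi(6) + 1
hanoi(6) = 2 * hanoi(5) + 1
hanoi(5) = 2 * hanoi(4) + 1
hanoi(4) = 2 * hanoi(3) + 1
hanoi(3) = 2 * hanoi(2) + 1
hanoi(2) = 2 * hanoi(1) + 1
hanoi(1) = 1  (base case)
hanoi(2) = 2 * 1 + 1 = 3
hanoi(3) = 2 * 3 + 1 = 7
hanoi(4) = 2 * 7 + 1 = 15
hanoi(5) = 2 * 15 + 1 = 31
hanoi(6) = 2 * 31 + 1 = 63
hanoi(7) = 2 * 63 + 1 = 127
hanoi(8) = 2 * 127 + 1 = 255
hanoi(9) = 2 * 255 + 1 = 511
hanoi(10) = 2 * 511 + 1 = 1023
hanoi(11) = 2 * 1023 + 1 = 2047
hanoi(12) = 2 * 2047 + 1 = 4095
hanoi(13) = 2 * 4095 + 1 = 8191
hanoi(14) = 2 * 8191 + 1 = 16383
hanoi(15) = 2 * 16383 + 1 = 32767
hanoi(16) = 2 * 32767 + 1 = 65535
hanoi(17) = 2 * 65535 + 1 = 131071
hanoi(18) = 2 * 131071 + 1 = 262143
hanoi(19) = 2 * 262143 + 1 = 524287
hanoi(20) = 2 * 524287 + 1 = 1048575
hanoi(21) = 2 * 1048575 + 1 = 2097151
hanoi(22) = 2 * 2097151 + 1 = 4194303
hanoi(23) = 2 * 4194303 + 1 = 8388607
hanoi(24) = 2 * 8388607 + 1 = 16777215
hanoi(25) = 2 * 16777215 + 1 = 33554431

33554431
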